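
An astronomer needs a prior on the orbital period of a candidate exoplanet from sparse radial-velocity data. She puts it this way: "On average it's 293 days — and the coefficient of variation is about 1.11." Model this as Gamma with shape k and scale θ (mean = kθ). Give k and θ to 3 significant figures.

k ≈ 0.812, θ ≈ 361

For Gamma(k, scale θ): mean = kθ, variance = kθ², so CV = 1/√k.
CV = 1.11, hence k = 1/CV² = 0.812.
Then θ = mean/k = 293/0.812 = 361.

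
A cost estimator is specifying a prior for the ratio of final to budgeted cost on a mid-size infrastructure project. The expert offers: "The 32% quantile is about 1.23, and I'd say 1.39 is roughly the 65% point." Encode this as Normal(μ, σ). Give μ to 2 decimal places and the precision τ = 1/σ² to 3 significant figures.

μ = 1.32, τ = 28.4

The p-quantile of Normal(μ,σ) is μ + z_p·σ, with z_{0.32} = -0.4677 and z_{0.65} = 0.3853.
Eliminate σ: μ = (z₂·x₁ − z₁·x₂)/(z₂ − z₁) = (0.3853·1.23 − (-0.4677)·1.39)/0.853 = 1.32.
Then σ = (x₂ − x₁)/(z₂ − z₁) = (1.39 − 1.23)/0.853 = 0.19.
Precision τ = 1/σ² = 1/0.1876² = 28.4.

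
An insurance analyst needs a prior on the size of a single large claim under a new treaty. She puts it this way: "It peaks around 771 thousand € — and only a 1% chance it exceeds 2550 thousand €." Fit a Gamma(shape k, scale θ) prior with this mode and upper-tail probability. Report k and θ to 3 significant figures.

k ≈ 4.07, θ ≈ 251

Gamma(k,θ) with k>1 has mode (k−1)θ, so θ = 771/(k−1).
Need P(X < 2550) = 0.99 with θ tied to k this way. Start at k = 2, θ = 771: P(X<2550) ≈ 0.842.
Too low — raise k to concentrate. Iterating converges to k ≈ 4.07.
Then θ = 771/(4.07−1) ≈ 251.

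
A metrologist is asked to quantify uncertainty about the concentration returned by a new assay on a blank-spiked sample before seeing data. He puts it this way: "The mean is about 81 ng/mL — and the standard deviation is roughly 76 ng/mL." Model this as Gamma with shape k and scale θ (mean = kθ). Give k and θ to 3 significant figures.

For Gamma(k, scale θ): mean = kθ, variance = kθ², so CV = 1/√k.
CV = SD/mean = 76/81 = 0.9383, hence k = 1/CV² = 1.14.
Then θ = mean/k = 81/1.14 = 71.3.

k ≈ 1.14, θ ≈ 71.3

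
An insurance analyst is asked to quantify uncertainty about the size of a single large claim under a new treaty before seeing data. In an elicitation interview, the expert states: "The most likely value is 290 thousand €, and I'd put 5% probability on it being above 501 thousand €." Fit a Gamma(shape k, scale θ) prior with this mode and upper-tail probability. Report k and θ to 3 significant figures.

k ≈ 10.3, θ ≈ 31.1

Gamma(k,θ) with k>1 has mode (k−1)θ, so θ = 290/(k−1).
Need P(X < 501) = 0.95 with θ tied to k this way. Start at k = 2, θ = 290: P(X<501) ≈ 0.515.
Too low — raise k to concentrate. Iterating converges to k ≈ 10.3.
Then θ = 290/(10.3−1) ≈ 31.1.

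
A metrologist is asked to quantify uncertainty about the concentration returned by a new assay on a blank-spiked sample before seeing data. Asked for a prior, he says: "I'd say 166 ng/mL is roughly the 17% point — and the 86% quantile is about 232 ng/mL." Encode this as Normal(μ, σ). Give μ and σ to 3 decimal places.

μ = 196.954, σ = 32.441

The p-quantile of Normal(μ,σ) is μ + z_p·σ, with z_{0.17} = -0.9542 and z_{0.86} = 1.08.
Eliminate σ: μ = (z₂·x₁ − z₁·x₂)/(z₂ − z₁) = (1.08·166 − (-0.9542)·232)/2.034 = 196.954.
Then σ = (x₂ − x₁)/(z₂ − z₁) = (232 − 166)/2.034 = 32.441.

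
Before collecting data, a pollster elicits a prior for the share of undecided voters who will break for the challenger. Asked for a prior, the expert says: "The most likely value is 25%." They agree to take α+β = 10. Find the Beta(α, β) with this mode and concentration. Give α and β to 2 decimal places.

α = 3.00, β = 7.00

For α,β > 1 the Beta mode is (α−1)/(α+β−2). With α+β = 10, the mode is (α−1)/8.
Set (α−1)/8 = 0.25 → α = 1 + 0.25·8 = 3.00.
β = 10 − α = 7.00.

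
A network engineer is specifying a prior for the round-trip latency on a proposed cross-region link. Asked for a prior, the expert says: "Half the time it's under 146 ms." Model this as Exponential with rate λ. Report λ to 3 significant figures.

Exponential median = ln 2 / λ, so λ = ln 2 / 146.0 = 0.00475.

λ ≈ 0.00475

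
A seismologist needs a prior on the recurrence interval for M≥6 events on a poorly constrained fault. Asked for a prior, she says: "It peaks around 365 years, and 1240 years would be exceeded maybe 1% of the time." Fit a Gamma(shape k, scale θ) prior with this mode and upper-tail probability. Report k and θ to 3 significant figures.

Gamma(k,θ) with k>1 has mode (k−1)θ, so θ = 365/(k−1).
Need P(X < 1240) = 0.99 with θ tied to k this way. Start at k = 2, θ = 365: P(X<1240) ≈ 0.853.
Too low — raise k to concentrate. Iterating converges to k ≈ 3.92.
Then θ = 365/(3.92−1) ≈ 125.

k ≈ 3.92, θ ≈ 125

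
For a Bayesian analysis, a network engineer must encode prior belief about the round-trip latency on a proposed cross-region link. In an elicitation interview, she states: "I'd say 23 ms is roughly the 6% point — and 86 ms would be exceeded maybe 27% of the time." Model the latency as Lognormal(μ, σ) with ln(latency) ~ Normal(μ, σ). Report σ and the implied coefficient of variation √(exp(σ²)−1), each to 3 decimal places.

σ ≈ 0.608, CV ≈ 0.669

If T ~ Lognormal(μ,σ) then ln T ~ Normal(μ,σ), so the p-quantile of ln T is μ + z_p·σ.
ln(23) = 3.135 and ln(86) = 4.454; z_{0.06} = -1.555, z_{0.73} = 0.6128.
σ = (4.454 − 3.135)/(0.6128 − (-1.555)) = 0.608.
μ = 3.135 − (-1.555)·0.608 = 4.081.
CV = √(exp(σ²)−1) = √(exp(0.3702)−1) = 0.669.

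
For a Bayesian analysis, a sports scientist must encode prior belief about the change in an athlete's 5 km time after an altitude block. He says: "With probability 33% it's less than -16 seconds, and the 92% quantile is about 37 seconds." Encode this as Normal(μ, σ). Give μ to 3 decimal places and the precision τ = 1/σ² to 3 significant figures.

μ = -3.363, τ = 0.00121

For Normal(μ,σ), the p-quantile is μ + z_p·σ. Here z_{0.33} = -0.4399, z_{0.92} = 1.405.
So -16 = μ − 0.4399σ and 37 = μ + 1.405σ.
Subtracting: σ = (37 − -16)/(1.405 − (-0.4399)) = 28.727.
Then μ = -16 − (-0.4399)·28.727 = -3.363.
Precision τ = 1/σ² = 1/28.73² = 0.00121.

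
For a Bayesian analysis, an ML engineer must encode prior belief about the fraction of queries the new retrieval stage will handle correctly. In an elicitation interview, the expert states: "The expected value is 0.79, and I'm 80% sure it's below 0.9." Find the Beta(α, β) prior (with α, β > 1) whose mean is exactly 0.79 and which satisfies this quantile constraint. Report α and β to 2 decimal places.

α ≈ 7.83, β ≈ 2.08

With mean 0.79 fixed, write α = 0.79s, β = 0.21s where s = α+β.
Need P(θ < 0.9) = 0.8 under Beta(0.79s, 0.21s). Normal approximation: (q−m)/√(m(1−m)/s) ≈ z_{0.8} = 0.842, so s ≈ 0.79·0.21·(0.842)²/(0.9−0.79)² = 9.7.
At s = 9.7: P(θ<0.9) ≈ 0.796. Adjusting to match 0.8 gives s ≈ 9.92.
So α = 0.79·9.92 ≈ 7.83, β = 0.21·9.92 ≈ 2.08.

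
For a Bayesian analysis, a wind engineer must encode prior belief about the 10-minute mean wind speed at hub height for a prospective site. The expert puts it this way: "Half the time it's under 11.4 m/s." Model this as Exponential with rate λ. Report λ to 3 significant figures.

Exponential median = ln 2 / λ, so λ = ln 2 / 11.4 = 0.0608.

λ ≈ 0.0608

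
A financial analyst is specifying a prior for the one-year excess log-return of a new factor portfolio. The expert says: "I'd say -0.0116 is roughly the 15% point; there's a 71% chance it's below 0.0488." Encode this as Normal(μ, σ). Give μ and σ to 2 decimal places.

For Normal(μ,σ), the p-quantile is μ + z_p·σ. Here z_{0.15} = -1.036, z_{0.71} = 0.5534.
So -0.0116 = μ − 1.036σ and 0.0488 = μ + 0.5534σ.
Subtracting: σ = (0.0488 − -0.0116)/(0.5534 − (-1.036)) = 0.04.
Then μ = -0.0116 − (-1.036)·0.04 = 0.03.

μ = 0.03, σ = 0.04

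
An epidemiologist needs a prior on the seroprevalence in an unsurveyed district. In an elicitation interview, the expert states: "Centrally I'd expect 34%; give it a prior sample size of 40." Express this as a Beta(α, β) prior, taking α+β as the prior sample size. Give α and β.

Under the effective-sample-size interpretation, Beta(α, β) has prior mean α/(α+β) and prior sample size α+β.
So α+β = 40 and α/(α+β) = 0.34, giving α = 0.34·40 = 13.6 and β = 40 − 13.6 = 26.4.

α = 13.6, β = 26.4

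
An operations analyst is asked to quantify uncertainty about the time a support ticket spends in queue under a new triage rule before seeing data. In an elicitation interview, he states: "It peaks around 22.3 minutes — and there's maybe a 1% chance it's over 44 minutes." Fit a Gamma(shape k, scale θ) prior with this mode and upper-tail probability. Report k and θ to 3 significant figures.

k ≈ 11.7, θ ≈ 2.09

Gamma(k,θ) with k>1 has mode (k−1)θ, so θ = 22.3/(k−1).
Need P(X < 44) = 0.99 with θ tied to k this way. Start at k = 2, θ = 22.3: P(X<44) ≈ 0.587.
Too low — raise k to concentrate. Iterating converges to k ≈ 11.7.
Then θ = 22.3/(11.7−1) ≈ 2.09.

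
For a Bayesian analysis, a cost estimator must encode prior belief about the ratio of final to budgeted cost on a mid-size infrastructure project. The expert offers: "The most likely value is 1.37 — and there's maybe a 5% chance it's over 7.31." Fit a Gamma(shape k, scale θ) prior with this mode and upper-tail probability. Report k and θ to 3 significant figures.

k ≈ 1.84, θ ≈ 1.63

Gamma(k,θ) with k>1 has mode (k−1)θ, so θ = 1.37/(k−1).
Need P(X < 7.31) = 0.95 with θ tied to k this way. Start at k = 2, θ = 1.37: P(X<7.31) ≈ 0.969.
Too high — lower k to spread out. Iterating converges to k ≈ 1.84.
Then θ = 1.37/(1.84−1) ≈ 1.63.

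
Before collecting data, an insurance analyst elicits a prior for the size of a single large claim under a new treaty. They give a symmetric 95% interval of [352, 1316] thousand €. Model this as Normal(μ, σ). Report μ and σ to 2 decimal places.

A symmetric 95% interval runs μ ± z·σ with z = 1.96.
Half-width = 482, so σ = 482/1.96 = 245.92.
μ is the interval midpoint, 834.00.

μ = 834.00, σ = 245.92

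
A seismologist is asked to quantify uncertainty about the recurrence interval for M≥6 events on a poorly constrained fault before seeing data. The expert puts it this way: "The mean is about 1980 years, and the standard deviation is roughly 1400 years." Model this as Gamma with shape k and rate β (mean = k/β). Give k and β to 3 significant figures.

k ≈ 2, β ≈ 0.00101

For Gamma(k, rate β): mean = k/β, variance = k/β², so CV = 1/√k.
CV = SD/mean = 1400/1980 = 0.7071, hence k = 1/CV² = 2.
Then β = k/mean = 2/1980 = 0.00101.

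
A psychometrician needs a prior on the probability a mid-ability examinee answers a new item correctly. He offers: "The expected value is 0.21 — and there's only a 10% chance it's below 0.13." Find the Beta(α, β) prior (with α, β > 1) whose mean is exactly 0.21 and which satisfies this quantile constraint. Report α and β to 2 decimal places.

With mean 0.21 fixed, write α = 0.21s, β = 0.79s where s = α+β.
Need P(θ < 0.13) = 0.1 under Beta(0.21s, 0.79s). Normal approximation: (q−m)/√(m(1−m)/s) ≈ z_{0.1} = -1.28, so s ≈ 0.21·0.79·(-1.28)²/(0.13−0.21)² = 42.6.
At s = 42.6: P(θ<0.13) ≈ 0.087. Adjusting to match 0.1 gives s ≈ 38.25.
So α = 0.21·38.25 ≈ 8.03, β = 0.79·38.25 ≈ 30.22.

α ≈ 8.03, β ≈ 30.22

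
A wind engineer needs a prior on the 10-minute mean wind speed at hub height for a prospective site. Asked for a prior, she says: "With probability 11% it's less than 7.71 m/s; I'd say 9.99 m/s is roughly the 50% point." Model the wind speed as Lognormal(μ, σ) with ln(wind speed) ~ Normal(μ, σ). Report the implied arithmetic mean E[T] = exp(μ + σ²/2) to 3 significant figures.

E[T] ≈ 10.2 m/s

If T ~ Lognormal(μ,σ) then ln T ~ Normal(μ,σ), so the p-quantile of ln T is μ + z_p·σ.
ln(7.71) = 2.043 and ln(9.99) = 2.302; z_{0.11} = -1.227, z_{0.5} = 0.
σ = (2.302 − 2.043)/(0 − (-1.227)) = 0.211.
μ = 2.043 − (-1.227)·0.211 = 2.302.
E[T] = exp(μ + σ²/2) = exp(2.302 + 0.0223) = 10.2 m/s.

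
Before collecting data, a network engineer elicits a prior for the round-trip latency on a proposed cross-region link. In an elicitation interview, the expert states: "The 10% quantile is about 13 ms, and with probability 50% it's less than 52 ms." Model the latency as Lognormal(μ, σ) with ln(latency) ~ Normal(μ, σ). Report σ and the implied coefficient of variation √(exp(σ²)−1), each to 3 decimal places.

If T ~ Lognormal(μ,σ) then ln T ~ Normal(μ,σ), so the p-quantile of ln T is μ + z_p·σ.
ln(13) = 2.565 and ln(52) = 3.951; z_{0.1} = -1.282, z_{0.5} = 0.
σ = (3.951 − 2.565)/(0 − (-1.282)) = 1.082.
μ = 2.565 − (-1.282)·1.082 = 3.951.
CV = √(exp(σ²)−1) = √(exp(1.1701)−1) = 1.491.

σ ≈ 1.082, CV ≈ 1.491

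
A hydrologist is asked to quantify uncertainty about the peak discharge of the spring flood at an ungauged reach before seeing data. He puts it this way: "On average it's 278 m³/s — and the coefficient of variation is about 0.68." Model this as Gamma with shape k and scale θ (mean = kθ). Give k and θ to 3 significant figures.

For Gamma(k, scale θ): mean = kθ, variance = kθ², so CV = 1/√k.
CV = 0.68, hence k = 1/CV² = 2.16.
Then θ = mean/k = 278/2.16 = 129.

k ≈ 2.16, θ ≈ 129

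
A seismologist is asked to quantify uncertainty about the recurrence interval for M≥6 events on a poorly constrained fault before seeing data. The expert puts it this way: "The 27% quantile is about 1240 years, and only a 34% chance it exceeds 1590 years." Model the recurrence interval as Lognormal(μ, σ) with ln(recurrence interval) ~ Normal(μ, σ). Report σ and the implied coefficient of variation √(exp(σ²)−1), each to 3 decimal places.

If T ~ Lognormal(μ,σ) then ln T ~ Normal(μ,σ), so the p-quantile of ln T is μ + z_p·σ.
ln(1240) = 7.123 and ln(1590) = 7.371; z_{0.27} = -0.6128, z_{0.66} = 0.4125.
σ = (7.371 − 7.123)/(0.4125 − (-0.6128)) = 0.242.
μ = 7.123 − (-0.6128)·0.242 = 7.271.
CV = √(exp(σ²)−1) = √(exp(0.0588)−1) = 0.246.

σ ≈ 0.242, CV ≈ 0.246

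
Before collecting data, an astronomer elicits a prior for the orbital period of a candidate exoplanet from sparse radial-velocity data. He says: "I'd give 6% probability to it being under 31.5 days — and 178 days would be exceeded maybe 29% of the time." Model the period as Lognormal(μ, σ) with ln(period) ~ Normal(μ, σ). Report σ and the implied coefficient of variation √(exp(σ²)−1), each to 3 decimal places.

σ ≈ 0.821, CV ≈ 0.982

If T ~ Lognormal(μ,σ) then ln T ~ Normal(μ,σ), so the p-quantile of ln T is μ + z_p·σ.
ln(31.5) = 3.45 and ln(178) = 5.182; z_{0.06} = -1.555, z_{0.71} = 0.5534.
σ = (5.182 − 3.45)/(0.5534 − (-1.555)) = 0.821.
μ = 3.45 − (-1.555)·0.821 = 4.727.
CV = √(exp(σ²)−1) = √(exp(0.6748)−1) = 0.982.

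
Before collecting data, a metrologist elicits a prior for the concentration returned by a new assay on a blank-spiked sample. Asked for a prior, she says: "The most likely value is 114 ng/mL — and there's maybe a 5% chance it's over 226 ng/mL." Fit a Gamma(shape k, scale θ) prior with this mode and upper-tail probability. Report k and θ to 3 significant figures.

Gamma(k,θ) with k>1 has mode (k−1)θ, so θ = 114/(k−1).
Need P(X < 226) = 0.95 with θ tied to k this way. Start at k = 2, θ = 114: P(X<226) ≈ 0.589.
Too low — raise k to concentrate. Iterating converges to k ≈ 6.92.
Then θ = 114/(6.92−1) ≈ 19.3.

k ≈ 6.92, θ ≈ 19.3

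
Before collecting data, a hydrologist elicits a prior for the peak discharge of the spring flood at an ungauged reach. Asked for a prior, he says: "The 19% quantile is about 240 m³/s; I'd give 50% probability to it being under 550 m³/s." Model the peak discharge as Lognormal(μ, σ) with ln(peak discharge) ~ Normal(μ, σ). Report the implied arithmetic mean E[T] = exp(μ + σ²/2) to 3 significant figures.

If T ~ Lognormal(μ,σ) then ln T ~ Normal(μ,σ), so the p-quantile of ln T is μ + z_p·σ.
ln(240) = 5.481 and ln(550) = 6.31; z_{0.19} = -0.8779, z_{0.5} = 0.
σ = (6.31 − 5.481)/(0 − (-0.8779)) = 0.945.
μ = 5.481 − (-0.8779)·0.945 = 6.310.
E[T] = exp(μ + σ²/2) = exp(6.310 + 0.4462) = 859 m³/s.

E[T] ≈ 859 m³/s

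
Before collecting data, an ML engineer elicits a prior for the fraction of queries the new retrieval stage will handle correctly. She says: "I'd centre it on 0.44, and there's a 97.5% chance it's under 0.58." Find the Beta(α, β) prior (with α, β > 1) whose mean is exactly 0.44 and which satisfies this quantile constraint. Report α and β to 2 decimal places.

With mean 0.44 fixed, write α = 0.44s, β = 0.56s where s = α+β.
Need P(θ < 0.58) = 0.975 under Beta(0.44s, 0.56s). Normal approximation: (q−m)/√(m(1−m)/s) ≈ z_{0.975} = 1.96, so s ≈ 0.44·0.56·(1.96)²/(0.58−0.44)² = 48.3.
At s = 48.3: P(θ<0.58) ≈ 0.975. Adjusting to match 0.975 gives s ≈ 48.49.
So α = 0.44·48.49 ≈ 21.34, β = 0.56·48.49 ≈ 27.15.

α ≈ 21.34, β ≈ 27.15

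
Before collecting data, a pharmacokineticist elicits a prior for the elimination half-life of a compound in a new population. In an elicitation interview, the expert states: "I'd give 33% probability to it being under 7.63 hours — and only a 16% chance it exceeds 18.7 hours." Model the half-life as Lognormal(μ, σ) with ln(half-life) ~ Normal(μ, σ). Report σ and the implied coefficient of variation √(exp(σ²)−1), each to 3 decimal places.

σ ≈ 0.625, CV ≈ 0.691

If T ~ Lognormal(μ,σ) then ln T ~ Normal(μ,σ), so the p-quantile of ln T is μ + z_p·σ.
ln(7.63) = 2.032 and ln(18.7) = 2.929; z_{0.33} = -0.4399, z_{0.84} = 0.9945.
σ = (2.929 − 2.032)/(0.9945 − (-0.4399)) = 0.625.
μ = 2.032 − (-0.4399)·0.625 = 2.307.
CV = √(exp(σ²)−1) = √(exp(0.3906)−1) = 0.691.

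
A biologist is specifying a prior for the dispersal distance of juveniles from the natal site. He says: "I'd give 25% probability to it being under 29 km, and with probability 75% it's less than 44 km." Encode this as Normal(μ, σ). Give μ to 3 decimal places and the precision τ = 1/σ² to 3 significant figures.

The p-quantile of Normal(μ,σ) is μ + z_p·σ, with z_{0.25} = -0.6745 and z_{0.75} = 0.6745.
Eliminate σ: μ = (z₂·x₁ − z₁·x₂)/(z₂ − z₁) = (0.6745·29 − (-0.6745)·44)/1.349 = 36.500.
Then σ = (x₂ − x₁)/(z₂ − z₁) = (44 − 29)/1.349 = 11.120.
Precision τ = 1/σ² = 1/11.12² = 0.00809.

μ = 36.500, τ = 0.00809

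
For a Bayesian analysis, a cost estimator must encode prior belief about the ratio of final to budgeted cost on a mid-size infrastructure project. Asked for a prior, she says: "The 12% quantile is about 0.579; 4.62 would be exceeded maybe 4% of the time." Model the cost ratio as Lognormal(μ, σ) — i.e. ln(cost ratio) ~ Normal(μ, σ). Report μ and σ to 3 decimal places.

μ ≈ 0.288, σ ≈ 0.710

If T ~ Lognormal(μ,σ) then ln T ~ Normal(μ,σ), so the p-quantile of ln T is μ + z_p·σ.
ln(0.579) = -0.5465 and ln(4.62) = 1.53; z_{0.12} = -1.175, z_{0.96} = 1.751.
σ = (1.53 − -0.5465)/(1.751 − (-1.175)) = 0.710.
μ = -0.5465 − (-1.175)·0.710 = 0.288.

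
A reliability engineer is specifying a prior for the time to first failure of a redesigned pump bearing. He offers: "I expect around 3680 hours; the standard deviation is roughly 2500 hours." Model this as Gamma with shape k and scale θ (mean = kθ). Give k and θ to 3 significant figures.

k ≈ 2.17, θ ≈ 1700

For Gamma(k, scale θ): mean = kθ, variance = kθ², so CV = 1/√k.
CV = SD/mean = 2500/3680 = 0.6793, hence k = 1/CV² = 2.17.
Then θ = mean/k = 3680/2.17 = 1700.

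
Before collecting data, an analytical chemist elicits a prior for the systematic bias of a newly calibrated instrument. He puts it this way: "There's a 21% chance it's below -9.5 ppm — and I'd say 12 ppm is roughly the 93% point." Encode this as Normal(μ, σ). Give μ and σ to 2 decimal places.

μ = -1.90, σ = 9.42

For Normal(μ,σ), the p-quantile is μ + z_p·σ. Here z_{0.21} = -0.8064, z_{0.93} = 1.476.
So -9.5 = μ − 0.8064σ and 12 = μ + 1.476σ.
Subtracting: σ = (12 − -9.5)/(1.476 − (-0.8064)) = 9.42.
Then μ = -9.5 − (-0.8064)·9.42 = -1.90.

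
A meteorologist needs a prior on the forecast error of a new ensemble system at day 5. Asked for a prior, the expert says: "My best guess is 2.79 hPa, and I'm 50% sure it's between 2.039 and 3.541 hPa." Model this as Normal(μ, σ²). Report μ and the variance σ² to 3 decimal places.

A symmetric 50% interval runs μ ± z·σ with z = 0.6745.
Half-width = 0.751, so σ = 0.751/0.6745 = 1.1134 and σ² = 1.240.
μ is the stated best guess, 2.790.

μ = 2.790, σ² = 1.240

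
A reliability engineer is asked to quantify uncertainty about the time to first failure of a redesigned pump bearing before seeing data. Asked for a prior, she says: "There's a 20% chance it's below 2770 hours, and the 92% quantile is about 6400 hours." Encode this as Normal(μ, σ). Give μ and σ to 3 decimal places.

The p-quantile of Normal(μ,σ) is μ + z_p·σ, with z_{0.2} = -0.8416 and z_{0.92} = 1.405.
Eliminate σ: μ = (z₂·x₁ − z₁·x₂)/(z₂ − z₁) = (1.405·2770 − (-0.8416)·6400)/2.247 = 4129.814.
Then σ = (x₂ − x₁)/(z₂ − z₁) = (6400 − 2770)/2.247 = 1615.708.

μ = 4129.814, σ = 1615.708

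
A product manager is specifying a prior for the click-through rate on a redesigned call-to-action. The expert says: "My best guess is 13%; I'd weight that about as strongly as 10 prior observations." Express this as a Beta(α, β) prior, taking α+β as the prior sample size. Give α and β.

α = 1.3, β = 8.7

Under the effective-sample-size interpretation, Beta(α, β) has prior mean α/(α+β) and prior sample size α+β.
So α+β = 10 and α/(α+β) = 0.13, giving α = 0.13·10 = 1.3 and β = 10 − 1.3 = 8.7.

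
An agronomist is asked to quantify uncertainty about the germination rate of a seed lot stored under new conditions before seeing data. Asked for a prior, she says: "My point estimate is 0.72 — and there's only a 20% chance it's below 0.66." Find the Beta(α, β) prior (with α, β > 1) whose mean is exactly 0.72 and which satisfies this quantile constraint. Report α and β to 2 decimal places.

α ≈ 27.41, β ≈ 10.66

With mean 0.72 fixed, write α = 0.72s, β = 0.28s where s = α+β.
Need P(θ < 0.66) = 0.2 under Beta(0.72s, 0.28s). Normal approximation: (q−m)/√(m(1−m)/s) ≈ z_{0.2} = -0.842, so s ≈ 0.72·0.28·(-0.842)²/(0.66−0.72)² = 39.7.
At s = 39.7: P(θ<0.66) ≈ 0.196. Adjusting to match 0.2 gives s ≈ 38.07.
So α = 0.72·38.07 ≈ 27.41, β = 0.28·38.07 ≈ 10.66.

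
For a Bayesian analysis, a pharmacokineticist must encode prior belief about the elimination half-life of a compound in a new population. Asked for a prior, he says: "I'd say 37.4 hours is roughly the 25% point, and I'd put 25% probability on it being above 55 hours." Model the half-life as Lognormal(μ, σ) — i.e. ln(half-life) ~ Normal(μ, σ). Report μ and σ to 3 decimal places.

If T ~ Lognormal(μ,σ) then ln T ~ Normal(μ,σ), so the p-quantile of ln T is μ + z_p·σ.
ln(37.4) = 3.622 and ln(55) = 4.007; z_{0.25} = -0.6745, z_{0.75} = 0.6745.
σ = (4.007 − 3.622)/(0.6745 − (-0.6745)) = 0.286.
μ = 3.622 − (-0.6745)·0.286 = 3.815.

μ ≈ 3.815, σ ≈ 0.286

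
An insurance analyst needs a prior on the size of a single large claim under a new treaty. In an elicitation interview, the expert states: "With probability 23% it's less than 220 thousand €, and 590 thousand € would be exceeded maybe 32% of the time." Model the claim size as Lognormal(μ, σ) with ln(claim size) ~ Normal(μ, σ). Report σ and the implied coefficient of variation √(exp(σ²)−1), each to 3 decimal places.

σ ≈ 0.818, CV ≈ 0.975

If T ~ Lognormal(μ,σ) then ln T ~ Normal(μ,σ), so the p-quantile of ln T is μ + z_p·σ.
ln(220) = 5.394 and ln(590) = 6.38; z_{0.23} = -0.7388, z_{0.68} = 0.4677.
σ = (6.38 − 5.394)/(0.4677 − (-0.7388)) = 0.818.
μ = 5.394 − (-0.7388)·0.818 = 5.998.
CV = √(exp(σ²)−1) = √(exp(0.6685)−1) = 0.975.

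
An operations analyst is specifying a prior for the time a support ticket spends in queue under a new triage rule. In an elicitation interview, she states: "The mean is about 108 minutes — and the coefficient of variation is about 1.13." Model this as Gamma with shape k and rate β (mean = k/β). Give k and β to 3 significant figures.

k ≈ 0.783, β ≈ 0.00725

For Gamma(k, rate β): mean = k/β, variance = k/β², so CV = 1/√k.
CV = 1.13, hence k = 1/CV² = 0.783.
Then β = k/mean = 0.783/108 = 0.00725.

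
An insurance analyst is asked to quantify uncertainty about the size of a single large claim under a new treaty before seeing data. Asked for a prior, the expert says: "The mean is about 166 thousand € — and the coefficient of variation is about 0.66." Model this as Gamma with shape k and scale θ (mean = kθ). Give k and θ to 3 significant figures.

k ≈ 2.3, θ ≈ 72.3

For Gamma(k, scale θ): mean = kθ, variance = kθ², so CV = 1/√k.
CV = 0.66, hence k = 1/CV² = 2.3.
Then θ = mean/k = 166/2.3 = 72.3.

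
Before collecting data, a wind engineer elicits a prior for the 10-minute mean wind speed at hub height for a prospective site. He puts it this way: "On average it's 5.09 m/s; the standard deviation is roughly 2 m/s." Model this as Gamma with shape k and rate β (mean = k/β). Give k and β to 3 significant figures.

For Gamma(k, rate β): mean = k/β, variance = k/β², so CV = 1/√k.
CV = SD/mean = 2/5.09 = 0.3929, hence k = 1/CV² = 6.48.
Then β = k/mean = 6.48/5.09 = 1.27.

k ≈ 6.48, β ≈ 1.27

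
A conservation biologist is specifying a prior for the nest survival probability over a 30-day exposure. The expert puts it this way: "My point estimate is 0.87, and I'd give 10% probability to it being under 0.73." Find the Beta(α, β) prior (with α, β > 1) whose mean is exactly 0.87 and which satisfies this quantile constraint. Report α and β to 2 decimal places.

α ≈ 8.94, β ≈ 1.34

With mean 0.87 fixed, write α = 0.87s, β = 0.13s where s = α+β.
Need P(θ < 0.73) = 0.1 under Beta(0.87s, 0.13s). Normal approximation: (q−m)/√(m(1−m)/s) ≈ z_{0.1} = -1.28, so s ≈ 0.87·0.13·(-1.28)²/(0.73−0.87)² = 9.5.
At s = 9.5: P(θ<0.73) ≈ 0.106. Adjusting to match 0.1 gives s ≈ 10.28.
So α = 0.87·10.28 ≈ 8.94, β = 0.13·10.28 ≈ 1.34.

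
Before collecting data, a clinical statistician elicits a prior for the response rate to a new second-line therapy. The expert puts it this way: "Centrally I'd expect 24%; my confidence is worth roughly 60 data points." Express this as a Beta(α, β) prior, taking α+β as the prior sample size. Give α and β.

Under the effective-sample-size interpretation, Beta(α, β) has prior mean α/(α+β) and prior sample size α+β.
So α+β = 60 and α/(α+β) = 0.24, giving α = 0.24·60 = 14.4 and β = 60 − 14.4 = 45.6.

α = 14.4, β = 45.6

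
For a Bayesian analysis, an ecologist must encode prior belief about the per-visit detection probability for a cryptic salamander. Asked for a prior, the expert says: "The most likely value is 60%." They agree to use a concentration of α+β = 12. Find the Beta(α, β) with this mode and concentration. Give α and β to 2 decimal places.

For α,β > 1 the Beta mode is (α−1)/(α+β−2). With α+β = 12, the mode is (α−1)/10.
Set (α−1)/10 = 0.6 → α = 1 + 0.6·10 = 7.00.
β = 12 − α = 5.00.

α = 7.00, β = 5.00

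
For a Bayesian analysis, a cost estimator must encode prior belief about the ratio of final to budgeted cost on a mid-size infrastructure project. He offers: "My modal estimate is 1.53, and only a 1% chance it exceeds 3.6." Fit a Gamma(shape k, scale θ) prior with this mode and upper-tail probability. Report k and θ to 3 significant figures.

k ≈ 7.49, θ ≈ 0.236

Gamma(k,θ) with k>1 has mode (k−1)θ, so θ = 1.53/(k−1).
Need P(X < 3.6) = 0.99 with θ tied to k this way. Start at k = 2, θ = 1.53: P(X<3.6) ≈ 0.681.
Too low — raise k to concentrate. Iterating converges to k ≈ 7.49.
Then θ = 1.53/(7.49−1) ≈ 0.236.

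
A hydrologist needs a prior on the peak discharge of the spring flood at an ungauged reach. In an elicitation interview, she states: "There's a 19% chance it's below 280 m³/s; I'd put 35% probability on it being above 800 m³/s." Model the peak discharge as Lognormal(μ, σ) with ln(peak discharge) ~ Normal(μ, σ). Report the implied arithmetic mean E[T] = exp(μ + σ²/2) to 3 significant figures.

E[T] ≈ 820 m³/s

If T ~ Lognormal(μ,σ) then ln T ~ Normal(μ,σ), so the p-quantile of ln T is μ + z_p·σ.
ln(280) = 5.635 and ln(800) = 6.685; z_{0.19} = -0.8779, z_{0.65} = 0.3853.
σ = (6.685 − 5.635)/(0.3853 − (-0.8779)) = 0.831.
μ = 5.635 − (-0.8779)·0.831 = 6.364.
E[T] = exp(μ + σ²/2) = exp(6.364 + 0.3453) = 820 m³/s.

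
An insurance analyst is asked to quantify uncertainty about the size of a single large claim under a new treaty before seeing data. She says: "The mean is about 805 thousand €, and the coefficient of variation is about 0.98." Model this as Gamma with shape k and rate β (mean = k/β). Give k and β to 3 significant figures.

For Gamma(k, rate β): mean = k/β, variance = k/β², so CV = 1/√k.
CV = 0.98, hence k = 1/CV² = 1.04.
Then β = k/mean = 1.04/805 = 0.00129.

k ≈ 1.04, β ≈ 0.00129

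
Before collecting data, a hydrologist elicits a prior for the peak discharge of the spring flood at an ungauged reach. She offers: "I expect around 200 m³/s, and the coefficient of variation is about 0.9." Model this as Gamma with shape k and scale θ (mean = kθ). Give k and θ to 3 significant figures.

For Gamma(k, scale θ): mean = kθ, variance = kθ², so CV = 1/√k.
CV = 0.9, hence k = 1/CV² = 1.23.
Then θ = mean/k = 200/1.23 = 162.

k ≈ 1.23, θ ≈ 162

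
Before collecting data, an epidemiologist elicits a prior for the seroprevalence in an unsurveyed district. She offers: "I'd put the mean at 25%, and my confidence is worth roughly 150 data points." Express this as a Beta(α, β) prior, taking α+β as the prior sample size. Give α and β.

Under the effective-sample-size interpretation, Beta(α, β) has prior mean α/(α+β) and prior sample size α+β.
So α+β = 150 and α/(α+β) = 0.25, giving α = 0.25·150 = 37.5 and β = 150 − 37.5 = 112.5.

α = 37.5, β = 112.5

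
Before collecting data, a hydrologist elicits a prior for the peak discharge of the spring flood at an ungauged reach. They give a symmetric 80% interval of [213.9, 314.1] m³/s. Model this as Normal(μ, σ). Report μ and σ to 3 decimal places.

μ = 264.000, σ = 39.093

A symmetric 80% interval runs μ ± z·σ with z = 1.282.
Half-width = 50.1, so σ = 50.1/1.282 = 39.093.
μ is the interval midpoint, 264.000.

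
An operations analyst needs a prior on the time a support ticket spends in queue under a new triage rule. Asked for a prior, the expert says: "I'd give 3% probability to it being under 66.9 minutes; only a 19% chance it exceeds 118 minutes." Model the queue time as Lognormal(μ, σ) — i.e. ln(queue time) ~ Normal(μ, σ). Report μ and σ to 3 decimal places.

If T ~ Lognormal(μ,σ) then ln T ~ Normal(μ,σ), so the p-quantile of ln T is μ + z_p·σ.
ln(66.9) = 4.203 and ln(118) = 4.771; z_{0.03} = -1.881, z_{0.81} = 0.8779.
σ = (4.771 − 4.203)/(0.8779 − (-1.881)) = 0.206.
μ = 4.203 − (-1.881)·0.206 = 4.590.

μ ≈ 4.590, σ ≈ 0.206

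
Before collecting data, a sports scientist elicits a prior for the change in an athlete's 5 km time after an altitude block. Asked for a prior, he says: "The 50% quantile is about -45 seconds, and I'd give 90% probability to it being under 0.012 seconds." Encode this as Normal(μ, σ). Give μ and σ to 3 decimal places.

For Normal(μ,σ), the p-quantile is μ + z_p·σ. Here z_{0.5} = 0, z_{0.9} = 1.282.
So -45 = μ + 0σ and 0.012 = μ + 1.282σ.
Subtracting: σ = (0.012 − -45)/(1.282 − (0)) = 35.123.
Then μ = -45 − (0)·35.123 = -45.000.

μ = -45.000, σ = 35.123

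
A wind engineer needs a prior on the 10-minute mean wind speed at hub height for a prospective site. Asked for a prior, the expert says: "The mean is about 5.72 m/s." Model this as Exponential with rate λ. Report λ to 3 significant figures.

Exponential mean = 1/λ, so λ = 1/5.72 = 0.175.

λ ≈ 0.175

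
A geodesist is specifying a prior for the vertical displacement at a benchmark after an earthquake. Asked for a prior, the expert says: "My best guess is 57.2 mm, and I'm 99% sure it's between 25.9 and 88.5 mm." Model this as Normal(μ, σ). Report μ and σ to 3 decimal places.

A symmetric 99% interval runs μ ± z·σ with z = 2.576.
Half-width = 31.3, so σ = 31.3/2.576 = 12.151.
μ is the stated best guess, 57.200.

μ = 57.200, σ = 12.151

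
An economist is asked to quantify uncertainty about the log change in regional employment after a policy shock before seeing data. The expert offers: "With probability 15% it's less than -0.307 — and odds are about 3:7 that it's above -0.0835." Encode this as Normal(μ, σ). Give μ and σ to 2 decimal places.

The p-quantile of Normal(μ,σ) is μ + z_p·σ, with z_{0.15} = -1.036 and z_{0.7} = 0.5244.
Eliminate σ: μ = (z₂·x₁ − z₁·x₂)/(z₂ − z₁) = (0.5244·-0.307 − (-1.036)·-0.0835)/1.561 = -0.16.
Then σ = (x₂ − x₁)/(z₂ − z₁) = (-0.0835 − -0.307)/1.561 = 0.14.

μ = -0.16, σ = 0.14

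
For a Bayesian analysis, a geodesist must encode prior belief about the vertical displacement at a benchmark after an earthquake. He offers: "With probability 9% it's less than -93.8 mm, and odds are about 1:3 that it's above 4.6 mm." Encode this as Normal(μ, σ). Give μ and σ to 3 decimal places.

For Normal(μ,σ), the p-quantile is μ + z_p·σ. Here z_{0.09} = -1.341, z_{0.75} = 0.6745.
So -93.8 = μ − 1.341σ and 4.6 = μ + 0.6745σ.
Subtracting: σ = (4.6 − -93.8)/(0.6745 − (-1.341)) = 48.828.
Then μ = -93.8 − (-1.341)·48.828 = -28.334.

μ = -28.334, σ = 48.828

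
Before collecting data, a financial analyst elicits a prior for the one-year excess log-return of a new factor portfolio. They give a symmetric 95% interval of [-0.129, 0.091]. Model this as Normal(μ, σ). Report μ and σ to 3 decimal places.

μ = -0.019, σ = 0.056

A symmetric 95% interval runs μ ± z·σ with z = 1.96.
Half-width = 0.11, so σ = 0.11/1.96 = 0.056.
μ is the interval midpoint, -0.019.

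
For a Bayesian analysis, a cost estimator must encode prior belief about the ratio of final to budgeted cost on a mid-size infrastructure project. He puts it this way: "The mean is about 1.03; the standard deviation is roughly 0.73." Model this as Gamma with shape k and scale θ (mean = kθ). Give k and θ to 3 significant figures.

k ≈ 1.99, θ ≈ 0.517

For Gamma(k, scale θ): mean = kθ, variance = kθ², so CV = 1/√k.
CV = SD/mean = 0.73/1.03 = 0.7087, hence k = 1/CV² = 1.99.
Then θ = mean/k = 1.03/1.99 = 0.517.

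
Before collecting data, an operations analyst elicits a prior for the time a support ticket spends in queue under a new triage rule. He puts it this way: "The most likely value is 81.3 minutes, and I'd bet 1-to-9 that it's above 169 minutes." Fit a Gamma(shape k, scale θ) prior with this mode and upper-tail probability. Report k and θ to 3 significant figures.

Gamma(k,θ) with k>1 has mode (k−1)θ, so θ = 81.3/(k−1).
Need P(X < 169) = 0.9 with θ tied to k this way. Start at k = 2, θ = 81.3: P(X<169) ≈ 0.615.
Too low — raise k to concentrate. Iterating converges to k ≈ 4.59.
Then θ = 81.3/(4.59−1) ≈ 22.7.

k ≈ 4.59, θ ≈ 22.7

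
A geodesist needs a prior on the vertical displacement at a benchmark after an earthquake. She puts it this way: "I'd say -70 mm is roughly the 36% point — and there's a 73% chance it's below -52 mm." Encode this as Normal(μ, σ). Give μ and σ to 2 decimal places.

μ = -63.36, σ = 18.53

The p-quantile of Normal(μ,σ) is μ + z_p·σ, with z_{0.36} = -0.3585 and z_{0.73} = 0.6128.
Eliminate σ: μ = (z₂·x₁ − z₁·x₂)/(z₂ − z₁) = (0.6128·-70 − (-0.3585)·-52)/0.9713 = -63.36.
Then σ = (x₂ − x₁)/(z₂ − z₁) = (-52 − -70)/0.9713 = 18.53.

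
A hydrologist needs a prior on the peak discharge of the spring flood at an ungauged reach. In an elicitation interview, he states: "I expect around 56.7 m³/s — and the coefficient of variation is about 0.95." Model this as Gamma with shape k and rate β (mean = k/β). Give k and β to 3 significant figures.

For Gamma(k, rate β): mean = k/β, variance = k/β², so CV = 1/√k.
CV = 0.95, hence k = 1/CV² = 1.11.
Then β = k/mean = 1.11/56.7 = 0.0195.

k ≈ 1.11, β ≈ 0.0195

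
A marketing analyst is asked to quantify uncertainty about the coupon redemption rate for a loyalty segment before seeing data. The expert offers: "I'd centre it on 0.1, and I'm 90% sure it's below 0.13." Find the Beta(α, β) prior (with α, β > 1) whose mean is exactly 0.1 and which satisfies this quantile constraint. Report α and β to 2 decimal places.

α ≈ 17.32, β ≈ 155.92

With mean 0.1 fixed, write α = 0.1s, β = 0.9s where s = α+β.
Need P(θ < 0.13) = 0.9 under Beta(0.1s, 0.9s). Normal approximation: (q−m)/√(m(1−m)/s) ≈ z_{0.9} = 1.28, so s ≈ 0.1·0.9·(1.28)²/(0.13−0.1)² = 164.2.
At s = 164.2: P(θ<0.13) ≈ 0.895. Adjusting to match 0.9 gives s ≈ 173.24.
So α = 0.1·173.24 ≈ 17.32, β = 0.9·173.24 ≈ 155.92.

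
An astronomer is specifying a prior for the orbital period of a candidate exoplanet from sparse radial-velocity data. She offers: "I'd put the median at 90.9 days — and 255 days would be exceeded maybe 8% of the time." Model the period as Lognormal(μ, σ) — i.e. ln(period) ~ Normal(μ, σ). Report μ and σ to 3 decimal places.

μ ≈ 4.510, σ ≈ 0.734

If T ~ Lognormal(μ,σ) then ln T ~ Normal(μ,σ), so the p-quantile of ln T is μ + z_p·σ.
ln(90.9) = 4.51 and ln(255) = 5.541; z_{0.5} = 0, z_{0.92} = 1.405.
σ = (5.541 − 4.51)/(1.405 − (0)) = 0.734.
μ = 4.51 − (0)·0.734 = 4.510.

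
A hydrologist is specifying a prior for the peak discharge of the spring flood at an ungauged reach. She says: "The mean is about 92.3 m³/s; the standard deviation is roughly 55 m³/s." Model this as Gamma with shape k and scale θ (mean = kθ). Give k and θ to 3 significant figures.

k ≈ 2.82, θ ≈ 32.8

For Gamma(k, scale θ): mean = kθ, variance = kθ², so CV = 1/√k.
CV = SD/mean = 55/92.3 = 0.5959, hence k = 1/CV² = 2.82.
Then θ = mean/k = 92.3/2.82 = 32.8.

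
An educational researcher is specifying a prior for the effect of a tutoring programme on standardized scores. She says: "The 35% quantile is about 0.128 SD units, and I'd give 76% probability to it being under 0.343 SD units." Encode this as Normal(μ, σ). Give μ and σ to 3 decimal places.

μ = 0.204, σ = 0.197

For Normal(μ,σ), the p-quantile is μ + z_p·σ. Here z_{0.35} = -0.3853, z_{0.76} = 0.7063.
So 0.128 = μ − 0.3853σ and 0.343 = μ + 0.7063σ.
Subtracting: σ = (0.343 − 0.128)/(0.7063 − (-0.3853)) = 0.197.
Then μ = 0.128 − (-0.3853)·0.197 = 0.204.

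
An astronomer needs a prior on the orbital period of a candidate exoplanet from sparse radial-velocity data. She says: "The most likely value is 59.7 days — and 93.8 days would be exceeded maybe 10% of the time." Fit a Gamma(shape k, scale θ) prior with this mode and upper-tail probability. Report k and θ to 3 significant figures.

Gamma(k,θ) with k>1 has mode (k−1)θ, so θ = 59.7/(k−1).
Need P(X < 93.8) = 0.9 with θ tied to k this way. Start at k = 2, θ = 59.7: P(X<93.8) ≈ 0.466.
Too low — raise k to concentrate. Iterating converges to k ≈ 10.2.
Then θ = 59.7/(10.2−1) ≈ 6.5.

k ≈ 10.2, θ ≈ 6.5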